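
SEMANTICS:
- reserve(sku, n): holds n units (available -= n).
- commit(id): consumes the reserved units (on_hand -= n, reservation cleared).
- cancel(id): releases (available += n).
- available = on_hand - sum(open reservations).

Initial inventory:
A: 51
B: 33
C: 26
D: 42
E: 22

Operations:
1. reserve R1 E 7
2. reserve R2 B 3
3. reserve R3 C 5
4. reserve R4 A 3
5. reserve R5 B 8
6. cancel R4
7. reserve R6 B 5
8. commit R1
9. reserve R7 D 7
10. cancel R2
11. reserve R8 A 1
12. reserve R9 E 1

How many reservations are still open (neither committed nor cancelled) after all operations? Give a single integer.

Answer: 6

Derivation:
Step 1: reserve R1 E 7 -> on_hand[A=51 B=33 C=26 D=42 E=22] avail[A=51 B=33 C=26 D=42 E=15] open={R1}
Step 2: reserve R2 B 3 -> on_hand[A=51 B=33 C=26 D=42 E=22] avail[A=51 B=30 C=26 D=42 E=15] open={R1,R2}
Step 3: reserve R3 C 5 -> on_hand[A=51 B=33 C=26 D=42 E=22] avail[A=51 B=30 C=21 D=42 E=15] open={R1,R2,R3}
Step 4: reserve R4 A 3 -> on_hand[A=51 B=33 C=26 D=42 E=22] avail[A=48 B=30 C=21 D=42 E=15] open={R1,R2,R3,R4}
Step 5: reserve R5 B 8 -> on_hand[A=51 B=33 C=26 D=42 E=22] avail[A=48 B=22 C=21 D=42 E=15] open={R1,R2,R3,R4,R5}
Step 6: cancel R4 -> on_hand[A=51 B=33 C=26 D=42 E=22] avail[A=51 B=22 C=21 D=42 E=15] open={R1,R2,R3,R5}
Step 7: reserve R6 B 5 -> on_hand[A=51 B=33 C=26 D=42 E=22] avail[A=51 B=17 C=21 D=42 E=15] open={R1,R2,R3,R5,R6}
Step 8: commit R1 -> on_hand[A=51 B=33 C=26 D=42 E=15] avail[A=51 B=17 C=21 D=42 E=15] open={R2,R3,R5,R6}
Step 9: reserve R7 D 7 -> on_hand[A=51 B=33 C=26 D=42 E=15] avail[A=51 B=17 C=21 D=35 E=15] open={R2,R3,R5,R6,R7}
Step 10: cancel R2 -> on_hand[A=51 B=33 C=26 D=42 E=15] avail[A=51 B=20 C=21 D=35 E=15] open={R3,R5,R6,R7}
Step 11: reserve R8 A 1 -> on_hand[A=51 B=33 C=26 D=42 E=15] avail[A=50 B=20 C=21 D=35 E=15] open={R3,R5,R6,R7,R8}
Step 12: reserve R9 E 1 -> on_hand[A=51 B=33 C=26 D=42 E=15] avail[A=50 B=20 C=21 D=35 E=14] open={R3,R5,R6,R7,R8,R9}
Open reservations: ['R3', 'R5', 'R6', 'R7', 'R8', 'R9'] -> 6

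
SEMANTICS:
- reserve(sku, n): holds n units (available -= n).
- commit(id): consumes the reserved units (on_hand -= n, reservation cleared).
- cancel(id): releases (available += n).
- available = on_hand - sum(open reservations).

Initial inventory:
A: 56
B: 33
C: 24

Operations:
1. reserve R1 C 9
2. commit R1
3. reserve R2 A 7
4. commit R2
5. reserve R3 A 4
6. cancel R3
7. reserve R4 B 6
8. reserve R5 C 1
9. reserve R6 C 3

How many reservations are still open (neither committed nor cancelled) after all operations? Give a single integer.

Step 1: reserve R1 C 9 -> on_hand[A=56 B=33 C=24] avail[A=56 B=33 C=15] open={R1}
Step 2: commit R1 -> on_hand[A=56 B=33 C=15] avail[A=56 B=33 C=15] open={}
Step 3: reserve R2 A 7 -> on_hand[A=56 B=33 C=15] avail[A=49 B=33 C=15] open={R2}
Step 4: commit R2 -> on_hand[A=49 B=33 C=15] avail[A=49 B=33 C=15] open={}
Step 5: reserve R3 A 4 -> on_hand[A=49 B=33 C=15] avail[A=45 B=33 C=15] open={R3}
Step 6: cancel R3 -> on_hand[A=49 B=33 C=15] avail[A=49 B=33 C=15] open={}
Step 7: reserve R4 B 6 -> on_hand[A=49 B=33 C=15] avail[A=49 B=27 C=15] open={R4}
Step 8: reserve R5 C 1 -> on_hand[A=49 B=33 C=15] avail[A=49 B=27 C=14] open={R4,R5}
Step 9: reserve R6 C 3 -> on_hand[A=49 B=33 C=15] avail[A=49 B=27 C=11] open={R4,R5,R6}
Open reservations: ['R4', 'R5', 'R6'] -> 3

Answer: 3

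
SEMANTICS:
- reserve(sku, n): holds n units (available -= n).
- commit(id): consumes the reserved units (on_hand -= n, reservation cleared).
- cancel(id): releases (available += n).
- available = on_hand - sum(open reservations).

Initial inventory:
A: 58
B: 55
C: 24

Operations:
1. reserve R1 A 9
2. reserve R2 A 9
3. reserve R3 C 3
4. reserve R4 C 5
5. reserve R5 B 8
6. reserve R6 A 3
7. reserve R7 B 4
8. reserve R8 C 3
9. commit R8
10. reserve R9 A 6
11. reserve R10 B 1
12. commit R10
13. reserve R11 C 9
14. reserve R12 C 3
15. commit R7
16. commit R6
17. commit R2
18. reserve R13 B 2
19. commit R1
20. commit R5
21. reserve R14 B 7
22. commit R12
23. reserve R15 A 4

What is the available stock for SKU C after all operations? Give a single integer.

Step 1: reserve R1 A 9 -> on_hand[A=58 B=55 C=24] avail[A=49 B=55 C=24] open={R1}
Step 2: reserve R2 A 9 -> on_hand[A=58 B=55 C=24] avail[A=40 B=55 C=24] open={R1,R2}
Step 3: reserve R3 C 3 -> on_hand[A=58 B=55 C=24] avail[A=40 B=55 C=21] open={R1,R2,R3}
Step 4: reserve R4 C 5 -> on_hand[A=58 B=55 C=24] avail[A=40 B=55 C=16] open={R1,R2,R3,R4}
Step 5: reserve R5 B 8 -> on_hand[A=58 B=55 C=24] avail[A=40 B=47 C=16] open={R1,R2,R3,R4,R5}
Step 6: reserve R6 A 3 -> on_hand[A=58 B=55 C=24] avail[A=37 B=47 C=16] open={R1,R2,R3,R4,R5,R6}
Step 7: reserve R7 B 4 -> on_hand[A=58 B=55 C=24] avail[A=37 B=43 C=16] open={R1,R2,R3,R4,R5,R6,R7}
Step 8: reserve R8 C 3 -> on_hand[A=58 B=55 C=24] avail[A=37 B=43 C=13] open={R1,R2,R3,R4,R5,R6,R7,R8}
Step 9: commit R8 -> on_hand[A=58 B=55 C=21] avail[A=37 B=43 C=13] open={R1,R2,R3,R4,R5,R6,R7}
Step 10: reserve R9 A 6 -> on_hand[A=58 B=55 C=21] avail[A=31 B=43 C=13] open={R1,R2,R3,R4,R5,R6,R7,R9}
Step 11: reserve R10 B 1 -> on_hand[A=58 B=55 C=21] avail[A=31 B=42 C=13] open={R1,R10,R2,R3,R4,R5,R6,R7,R9}
Step 12: commit R10 -> on_hand[A=58 B=54 C=21] avail[A=31 B=42 C=13] open={R1,R2,R3,R4,R5,R6,R7,R9}
Step 13: reserve R11 C 9 -> on_hand[A=58 B=54 C=21] avail[A=31 B=42 C=4] open={R1,R11,R2,R3,R4,R5,R6,R7,R9}
Step 14: reserve R12 C 3 -> on_hand[A=58 B=54 C=21] avail[A=31 B=42 C=1] open={R1,R11,R12,R2,R3,R4,R5,R6,R7,R9}
Step 15: commit R7 -> on_hand[A=58 B=50 C=21] avail[A=31 B=42 C=1] open={R1,R11,R12,R2,R3,R4,R5,R6,R9}
Step 16: commit R6 -> on_hand[A=55 B=50 C=21] avail[A=31 B=42 C=1] open={R1,R11,R12,R2,R3,R4,R5,R9}
Step 17: commit R2 -> on_hand[A=46 B=50 C=21] avail[A=31 B=42 C=1] open={R1,R11,R12,R3,R4,R5,R9}
Step 18: reserve R13 B 2 -> on_hand[A=46 B=50 C=21] avail[A=31 B=40 C=1] open={R1,R11,R12,R13,R3,R4,R5,R9}
Step 19: commit R1 -> on_hand[A=37 B=50 C=21] avail[A=31 B=40 C=1] open={R11,R12,R13,R3,R4,R5,R9}
Step 20: commit R5 -> on_hand[A=37 B=42 C=21] avail[A=31 B=40 C=1] open={R11,R12,R13,R3,R4,R9}
Step 21: reserve R14 B 7 -> on_hand[A=37 B=42 C=21] avail[A=31 B=33 C=1] open={R11,R12,R13,R14,R3,R4,R9}
Step 22: commit R12 -> on_hand[A=37 B=42 C=18] avail[A=31 B=33 C=1] open={R11,R13,R14,R3,R4,R9}
Step 23: reserve R15 A 4 -> on_hand[A=37 B=42 C=18] avail[A=27 B=33 C=1] open={R11,R13,R14,R15,R3,R4,R9}
Final available[C] = 1

Answer: 1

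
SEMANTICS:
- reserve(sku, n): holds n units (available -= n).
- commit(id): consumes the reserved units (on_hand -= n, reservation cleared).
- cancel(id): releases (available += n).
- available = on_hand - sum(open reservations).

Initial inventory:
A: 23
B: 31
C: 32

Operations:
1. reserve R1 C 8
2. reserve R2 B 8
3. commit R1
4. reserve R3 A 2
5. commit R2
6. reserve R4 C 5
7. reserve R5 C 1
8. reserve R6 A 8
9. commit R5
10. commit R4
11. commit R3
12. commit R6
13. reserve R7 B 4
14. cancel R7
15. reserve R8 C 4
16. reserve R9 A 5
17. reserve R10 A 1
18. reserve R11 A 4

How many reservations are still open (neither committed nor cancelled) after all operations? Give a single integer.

Answer: 4

Derivation:
Step 1: reserve R1 C 8 -> on_hand[A=23 B=31 C=32] avail[A=23 B=31 C=24] open={R1}
Step 2: reserve R2 B 8 -> on_hand[A=23 B=31 C=32] avail[A=23 B=23 C=24] open={R1,R2}
Step 3: commit R1 -> on_hand[A=23 B=31 C=24] avail[A=23 B=23 C=24] open={R2}
Step 4: reserve R3 A 2 -> on_hand[A=23 B=31 C=24] avail[A=21 B=23 C=24] open={R2,R3}
Step 5: commit R2 -> on_hand[A=23 B=23 C=24] avail[A=21 B=23 C=24] open={R3}
Step 6: reserve R4 C 5 -> on_hand[A=23 B=23 C=24] avail[A=21 B=23 C=19] open={R3,R4}
Step 7: reserve R5 C 1 -> on_hand[A=23 B=23 C=24] avail[A=21 B=23 C=18] open={R3,R4,R5}
Step 8: reserve R6 A 8 -> on_hand[A=23 B=23 C=24] avail[A=13 B=23 C=18] open={R3,R4,R5,R6}
Step 9: commit R5 -> on_hand[A=23 B=23 C=23] avail[A=13 B=23 C=18] open={R3,R4,R6}
Step 10: commit R4 -> on_hand[A=23 B=23 C=18] avail[A=13 B=23 C=18] open={R3,R6}
Step 11: commit R3 -> on_hand[A=21 B=23 C=18] avail[A=13 B=23 C=18] open={R6}
Step 12: commit R6 -> on_hand[A=13 B=23 C=18] avail[A=13 B=23 C=18] open={}
Step 13: reserve R7 B 4 -> on_hand[A=13 B=23 C=18] avail[A=13 B=19 C=18] open={R7}
Step 14: cancel R7 -> on_hand[A=13 B=23 C=18] avail[A=13 B=23 C=18] open={}
Step 15: reserve R8 C 4 -> on_hand[A=13 B=23 C=18] avail[A=13 B=23 C=14] open={R8}
Step 16: reserve R9 A 5 -> on_hand[A=13 B=23 C=18] avail[A=8 B=23 C=14] open={R8,R9}
Step 17: reserve R10 A 1 -> on_hand[A=13 B=23 C=18] avail[A=7 B=23 C=14] open={R10,R8,R9}
Step 18: reserve R11 A 4 -> on_hand[A=13 B=23 C=18] avail[A=3 B=23 C=14] open={R10,R11,R8,R9}
Open reservations: ['R10', 'R11', 'R8', 'R9'] -> 4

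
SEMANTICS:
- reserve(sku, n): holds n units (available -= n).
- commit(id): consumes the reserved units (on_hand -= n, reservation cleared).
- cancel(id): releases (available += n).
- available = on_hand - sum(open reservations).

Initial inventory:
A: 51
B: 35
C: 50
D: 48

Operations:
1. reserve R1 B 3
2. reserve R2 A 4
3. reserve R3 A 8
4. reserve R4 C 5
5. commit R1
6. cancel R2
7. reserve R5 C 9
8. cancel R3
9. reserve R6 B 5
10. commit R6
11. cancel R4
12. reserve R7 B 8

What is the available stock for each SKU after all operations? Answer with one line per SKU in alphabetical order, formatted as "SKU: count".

Answer: A: 51
B: 19
C: 41
D: 48

Derivation:
Step 1: reserve R1 B 3 -> on_hand[A=51 B=35 C=50 D=48] avail[A=51 B=32 C=50 D=48] open={R1}
Step 2: reserve R2 A 4 -> on_hand[A=51 B=35 C=50 D=48] avail[A=47 B=32 C=50 D=48] open={R1,R2}
Step 3: reserve R3 A 8 -> on_hand[A=51 B=35 C=50 D=48] avail[A=39 B=32 C=50 D=48] open={R1,R2,R3}
Step 4: reserve R4 C 5 -> on_hand[A=51 B=35 C=50 D=48] avail[A=39 B=32 C=45 D=48] open={R1,R2,R3,R4}
Step 5: commit R1 -> on_hand[A=51 B=32 C=50 D=48] avail[A=39 B=32 C=45 D=48] open={R2,R3,R4}
Step 6: cancel R2 -> on_hand[A=51 B=32 C=50 D=48] avail[A=43 B=32 C=45 D=48] open={R3,R4}
Step 7: reserve R5 C 9 -> on_hand[A=51 B=32 C=50 D=48] avail[A=43 B=32 C=36 D=48] open={R3,R4,R5}
Step 8: cancel R3 -> on_hand[A=51 B=32 C=50 D=48] avail[A=51 B=32 C=36 D=48] open={R4,R5}
Step 9: reserve R6 B 5 -> on_hand[A=51 B=32 C=50 D=48] avail[A=51 B=27 C=36 D=48] open={R4,R5,R6}
Step 10: commit R6 -> on_hand[A=51 B=27 C=50 D=48] avail[A=51 B=27 C=36 D=48] open={R4,R5}
Step 11: cancel R4 -> on_hand[A=51 B=27 C=50 D=48] avail[A=51 B=27 C=41 D=48] open={R5}
Step 12: reserve R7 B 8 -> on_hand[A=51 B=27 C=50 D=48] avail[A=51 B=19 C=41 D=48] open={R5,R7}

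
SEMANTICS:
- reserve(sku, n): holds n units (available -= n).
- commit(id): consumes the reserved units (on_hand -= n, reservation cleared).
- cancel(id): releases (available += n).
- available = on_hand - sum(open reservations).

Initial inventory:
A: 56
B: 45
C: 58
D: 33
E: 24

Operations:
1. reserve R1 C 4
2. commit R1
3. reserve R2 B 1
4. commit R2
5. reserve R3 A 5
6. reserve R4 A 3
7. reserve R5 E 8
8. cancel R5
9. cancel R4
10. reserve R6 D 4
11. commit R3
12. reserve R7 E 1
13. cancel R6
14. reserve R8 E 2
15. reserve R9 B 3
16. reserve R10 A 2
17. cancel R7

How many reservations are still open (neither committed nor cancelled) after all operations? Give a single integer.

Step 1: reserve R1 C 4 -> on_hand[A=56 B=45 C=58 D=33 E=24] avail[A=56 B=45 C=54 D=33 E=24] open={R1}
Step 2: commit R1 -> on_hand[A=56 B=45 C=54 D=33 E=24] avail[A=56 B=45 C=54 D=33 E=24] open={}
Step 3: reserve R2 B 1 -> on_hand[A=56 B=45 C=54 D=33 E=24] avail[A=56 B=44 C=54 D=33 E=24] open={R2}
Step 4: commit R2 -> on_hand[A=56 B=44 C=54 D=33 E=24] avail[A=56 B=44 C=54 D=33 E=24] open={}
Step 5: reserve R3 A 5 -> on_hand[A=56 B=44 C=54 D=33 E=24] avail[A=51 B=44 C=54 D=33 E=24] open={R3}
Step 6: reserve R4 A 3 -> on_hand[A=56 B=44 C=54 D=33 E=24] avail[A=48 B=44 C=54 D=33 E=24] open={R3,R4}
Step 7: reserve R5 E 8 -> on_hand[A=56 B=44 C=54 D=33 E=24] avail[A=48 B=44 C=54 D=33 E=16] open={R3,R4,R5}
Step 8: cancel R5 -> on_hand[A=56 B=44 C=54 D=33 E=24] avail[A=48 B=44 C=54 D=33 E=24] open={R3,R4}
Step 9: cancel R4 -> on_hand[A=56 B=44 C=54 D=33 E=24] avail[A=51 B=44 C=54 D=33 E=24] open={R3}
Step 10: reserve R6 D 4 -> on_hand[A=56 B=44 C=54 D=33 E=24] avail[A=51 B=44 C=54 D=29 E=24] open={R3,R6}
Step 11: commit R3 -> on_hand[A=51 B=44 C=54 D=33 E=24] avail[A=51 B=44 C=54 D=29 E=24] open={R6}
Step 12: reserve R7 E 1 -> on_hand[A=51 B=44 C=54 D=33 E=24] avail[A=51 B=44 C=54 D=29 E=23] open={R6,R7}
Step 13: cancel R6 -> on_hand[A=51 B=44 C=54 D=33 E=24] avail[A=51 B=44 C=54 D=33 E=23] open={R7}
Step 14: reserve R8 E 2 -> on_hand[A=51 B=44 C=54 D=33 E=24] avail[A=51 B=44 C=54 D=33 E=21] open={R7,R8}
Step 15: reserve R9 B 3 -> on_hand[A=51 B=44 C=54 D=33 E=24] avail[A=51 B=41 C=54 D=33 E=21] open={R7,R8,R9}
Step 16: reserve R10 A 2 -> on_hand[A=51 B=44 C=54 D=33 E=24] avail[A=49 B=41 C=54 D=33 E=21] open={R10,R7,R8,R9}
Step 17: cancel R7 -> on_hand[A=51 B=44 C=54 D=33 E=24] avail[A=49 B=41 C=54 D=33 E=22] open={R10,R8,R9}
Open reservations: ['R10', 'R8', 'R9'] -> 3

Answer: 3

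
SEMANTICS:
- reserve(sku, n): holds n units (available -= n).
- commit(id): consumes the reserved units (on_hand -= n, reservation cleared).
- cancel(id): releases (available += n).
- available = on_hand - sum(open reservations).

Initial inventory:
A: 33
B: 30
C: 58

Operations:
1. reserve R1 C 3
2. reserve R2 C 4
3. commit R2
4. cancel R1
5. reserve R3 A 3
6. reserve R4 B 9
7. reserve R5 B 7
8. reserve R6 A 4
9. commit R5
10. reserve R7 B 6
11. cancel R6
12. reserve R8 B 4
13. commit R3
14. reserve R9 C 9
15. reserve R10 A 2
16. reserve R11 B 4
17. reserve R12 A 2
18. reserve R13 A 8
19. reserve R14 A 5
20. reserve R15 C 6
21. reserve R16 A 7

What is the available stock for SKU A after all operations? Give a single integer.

Answer: 6

Derivation:
Step 1: reserve R1 C 3 -> on_hand[A=33 B=30 C=58] avail[A=33 B=30 C=55] open={R1}
Step 2: reserve R2 C 4 -> on_hand[A=33 B=30 C=58] avail[A=33 B=30 C=51] open={R1,R2}
Step 3: commit R2 -> on_hand[A=33 B=30 C=54] avail[A=33 B=30 C=51] open={R1}
Step 4: cancel R1 -> on_hand[A=33 B=30 C=54] avail[A=33 B=30 C=54] open={}
Step 5: reserve R3 A 3 -> on_hand[A=33 B=30 C=54] avail[A=30 B=30 C=54] open={R3}
Step 6: reserve R4 B 9 -> on_hand[A=33 B=30 C=54] avail[A=30 B=21 C=54] open={R3,R4}
Step 7: reserve R5 B 7 -> on_hand[A=33 B=30 C=54] avail[A=30 B=14 C=54] open={R3,R4,R5}
Step 8: reserve R6 A 4 -> on_hand[A=33 B=30 C=54] avail[A=26 B=14 C=54] open={R3,R4,R5,R6}
Step 9: commit R5 -> on_hand[A=33 B=23 C=54] avail[A=26 B=14 C=54] open={R3,R4,R6}
Step 10: reserve R7 B 6 -> on_hand[A=33 B=23 C=54] avail[A=26 B=8 C=54] open={R3,R4,R6,R7}
Step 11: cancel R6 -> on_hand[A=33 B=23 C=54] avail[A=30 B=8 C=54] open={R3,R4,R7}
Step 12: reserve R8 B 4 -> on_hand[A=33 B=23 C=54] avail[A=30 B=4 C=54] open={R3,R4,R7,R8}
Step 13: commit R3 -> on_hand[A=30 B=23 C=54] avail[A=30 B=4 C=54] open={R4,R7,R8}
Step 14: reserve R9 C 9 -> on_hand[A=30 B=23 C=54] avail[A=30 B=4 C=45] open={R4,R7,R8,R9}
Step 15: reserve R10 A 2 -> on_hand[A=30 B=23 C=54] avail[A=28 B=4 C=45] open={R10,R4,R7,R8,R9}
Step 16: reserve R11 B 4 -> on_hand[A=30 B=23 C=54] avail[A=28 B=0 C=45] open={R10,R11,R4,R7,R8,R9}
Step 17: reserve R12 A 2 -> on_hand[A=30 B=23 C=54] avail[A=26 B=0 C=45] open={R10,R11,R12,R4,R7,R8,R9}
Step 18: reserve R13 A 8 -> on_hand[A=30 B=23 C=54] avail[A=18 B=0 C=45] open={R10,R11,R12,R13,R4,R7,R8,R9}
Step 19: reserve R14 A 5 -> on_hand[A=30 B=23 C=54] avail[A=13 B=0 C=45] open={R10,R11,R12,R13,R14,R4,R7,R8,R9}
Step 20: reserve R15 C 6 -> on_hand[A=30 B=23 C=54] avail[A=13 B=0 C=39] open={R10,R11,R12,R13,R14,R15,R4,R7,R8,R9}
Step 21: reserve R16 A 7 -> on_hand[A=30 B=23 C=54] avail[A=6 B=0 C=39] open={R10,R11,R12,R13,R14,R15,R16,R4,R7,R8,R9}
Final available[A] = 6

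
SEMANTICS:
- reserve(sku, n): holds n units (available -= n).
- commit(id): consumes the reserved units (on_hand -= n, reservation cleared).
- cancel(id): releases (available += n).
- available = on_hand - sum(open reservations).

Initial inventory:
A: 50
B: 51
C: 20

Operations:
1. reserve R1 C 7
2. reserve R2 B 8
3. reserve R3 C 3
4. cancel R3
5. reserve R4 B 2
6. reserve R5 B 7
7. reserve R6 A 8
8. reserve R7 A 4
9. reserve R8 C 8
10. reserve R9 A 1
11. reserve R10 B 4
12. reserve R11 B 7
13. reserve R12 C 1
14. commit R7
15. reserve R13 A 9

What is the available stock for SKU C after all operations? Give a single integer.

Answer: 4

Derivation:
Step 1: reserve R1 C 7 -> on_hand[A=50 B=51 C=20] avail[A=50 B=51 C=13] open={R1}
Step 2: reserve R2 B 8 -> on_hand[A=50 B=51 C=20] avail[A=50 B=43 C=13] open={R1,R2}
Step 3: reserve R3 C 3 -> on_hand[A=50 B=51 C=20] avail[A=50 B=43 C=10] open={R1,R2,R3}
Step 4: cancel R3 -> on_hand[A=50 B=51 C=20] avail[A=50 B=43 C=13] open={R1,R2}
Step 5: reserve R4 B 2 -> on_hand[A=50 B=51 C=20] avail[A=50 B=41 C=13] open={R1,R2,R4}
Step 6: reserve R5 B 7 -> on_hand[A=50 B=51 C=20] avail[A=50 B=34 C=13] open={R1,R2,R4,R5}
Step 7: reserve R6 A 8 -> on_hand[A=50 B=51 C=20] avail[A=42 B=34 C=13] open={R1,R2,R4,R5,R6}
Step 8: reserve R7 A 4 -> on_hand[A=50 B=51 C=20] avail[A=38 B=34 C=13] open={R1,R2,R4,R5,R6,R7}
Step 9: reserve R8 C 8 -> on_hand[A=50 B=51 C=20] avail[A=38 B=34 C=5] open={R1,R2,R4,R5,R6,R7,R8}
Step 10: reserve R9 A 1 -> on_hand[A=50 B=51 C=20] avail[A=37 B=34 C=5] open={R1,R2,R4,R5,R6,R7,R8,R9}
Step 11: reserve R10 B 4 -> on_hand[A=50 B=51 C=20] avail[A=37 B=30 C=5] open={R1,R10,R2,R4,R5,R6,R7,R8,R9}
Step 12: reserve R11 B 7 -> on_hand[A=50 B=51 C=20] avail[A=37 B=23 C=5] open={R1,R10,R11,R2,R4,R5,R6,R7,R8,R9}
Step 13: reserve R12 C 1 -> on_hand[A=50 B=51 C=20] avail[A=37 B=23 C=4] open={R1,R10,R11,R12,R2,R4,R5,R6,R7,R8,R9}
Step 14: commit R7 -> on_hand[A=46 B=51 C=20] avail[A=37 B=23 C=4] open={R1,R10,R11,R12,R2,R4,R5,R6,R8,R9}
Step 15: reserve R13 A 9 -> on_hand[A=46 B=51 C=20] avail[A=28 B=23 C=4] open={R1,R10,R11,R12,R13,R2,R4,R5,R6,R8,R9}
Final available[C] = 4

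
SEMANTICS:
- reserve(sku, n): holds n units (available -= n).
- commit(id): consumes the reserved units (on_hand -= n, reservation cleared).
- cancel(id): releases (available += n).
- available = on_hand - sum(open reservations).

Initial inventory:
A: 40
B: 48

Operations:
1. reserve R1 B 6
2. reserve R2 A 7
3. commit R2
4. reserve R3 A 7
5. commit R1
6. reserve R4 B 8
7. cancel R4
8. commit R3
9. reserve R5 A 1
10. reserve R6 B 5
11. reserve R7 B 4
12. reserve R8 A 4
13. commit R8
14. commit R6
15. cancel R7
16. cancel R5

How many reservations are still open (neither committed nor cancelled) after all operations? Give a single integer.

Step 1: reserve R1 B 6 -> on_hand[A=40 B=48] avail[A=40 B=42] open={R1}
Step 2: reserve R2 A 7 -> on_hand[A=40 B=48] avail[A=33 B=42] open={R1,R2}
Step 3: commit R2 -> on_hand[A=33 B=48] avail[A=33 B=42] open={R1}
Step 4: reserve R3 A 7 -> on_hand[A=33 B=48] avail[A=26 B=42] open={R1,R3}
Step 5: commit R1 -> on_hand[A=33 B=42] avail[A=26 B=42] open={R3}
Step 6: reserve R4 B 8 -> on_hand[A=33 B=42] avail[A=26 B=34] open={R3,R4}
Step 7: cancel R4 -> on_hand[A=33 B=42] avail[A=26 B=42] open={R3}
Step 8: commit R3 -> on_hand[A=26 B=42] avail[A=26 B=42] open={}
Step 9: reserve R5 A 1 -> on_hand[A=26 B=42] avail[A=25 B=42] open={R5}
Step 10: reserve R6 B 5 -> on_hand[A=26 B=42] avail[A=25 B=37] open={R5,R6}
Step 11: reserve R7 B 4 -> on_hand[A=26 B=42] avail[A=25 B=33] open={R5,R6,R7}
Step 12: reserve R8 A 4 -> on_hand[A=26 B=42] avail[A=21 B=33] open={R5,R6,R7,R8}
Step 13: commit R8 -> on_hand[A=22 B=42] avail[A=21 B=33] open={R5,R6,R7}
Step 14: commit R6 -> on_hand[A=22 B=37] avail[A=21 B=33] open={R5,R7}
Step 15: cancel R7 -> on_hand[A=22 B=37] avail[A=21 B=37] open={R5}
Step 16: cancel R5 -> on_hand[A=22 B=37] avail[A=22 B=37] open={}
Open reservations: [] -> 0

Answer: 0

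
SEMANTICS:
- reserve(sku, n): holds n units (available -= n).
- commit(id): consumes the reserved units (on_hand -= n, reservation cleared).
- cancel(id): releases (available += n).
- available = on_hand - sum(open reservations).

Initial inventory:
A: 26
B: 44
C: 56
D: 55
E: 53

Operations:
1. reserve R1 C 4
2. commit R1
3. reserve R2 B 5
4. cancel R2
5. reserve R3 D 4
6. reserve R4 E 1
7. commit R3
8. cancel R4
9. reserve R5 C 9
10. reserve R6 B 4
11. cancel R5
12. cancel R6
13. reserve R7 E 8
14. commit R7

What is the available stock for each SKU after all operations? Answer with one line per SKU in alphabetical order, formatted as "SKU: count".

Step 1: reserve R1 C 4 -> on_hand[A=26 B=44 C=56 D=55 E=53] avail[A=26 B=44 C=52 D=55 E=53] open={R1}
Step 2: commit R1 -> on_hand[A=26 B=44 C=52 D=55 E=53] avail[A=26 B=44 C=52 D=55 E=53] open={}
Step 3: reserve R2 B 5 -> on_hand[A=26 B=44 C=52 D=55 E=53] avail[A=26 B=39 C=52 D=55 E=53] open={R2}
Step 4: cancel R2 -> on_hand[A=26 B=44 C=52 D=55 E=53] avail[A=26 B=44 C=52 D=55 E=53] open={}
Step 5: reserve R3 D 4 -> on_hand[A=26 B=44 C=52 D=55 E=53] avail[A=26 B=44 C=52 D=51 E=53] open={R3}
Step 6: reserve R4 E 1 -> on_hand[A=26 B=44 C=52 D=55 E=53] avail[A=26 B=44 C=52 D=51 E=52] open={R3,R4}
Step 7: commit R3 -> on_hand[A=26 B=44 C=52 D=51 E=53] avail[A=26 B=44 C=52 D=51 E=52] open={R4}
Step 8: cancel R4 -> on_hand[A=26 B=44 C=52 D=51 E=53] avail[A=26 B=44 C=52 D=51 E=53] open={}
Step 9: reserve R5 C 9 -> on_hand[A=26 B=44 C=52 D=51 E=53] avail[A=26 B=44 C=43 D=51 E=53] open={R5}
Step 10: reserve R6 B 4 -> on_hand[A=26 B=44 C=52 D=51 E=53] avail[A=26 B=40 C=43 D=51 E=53] open={R5,R6}
Step 11: cancel R5 -> on_hand[A=26 B=44 C=52 D=51 E=53] avail[A=26 B=40 C=52 D=51 E=53] open={R6}
Step 12: cancel R6 -> on_hand[A=26 B=44 C=52 D=51 E=53] avail[A=26 B=44 C=52 D=51 E=53] open={}
Step 13: reserve R7 E 8 -> on_hand[A=26 B=44 C=52 D=51 E=53] avail[A=26 B=44 C=52 D=51 E=45] open={R7}
Step 14: commit R7 -> on_hand[A=26 B=44 C=52 D=51 E=45] avail[A=26 B=44 C=52 D=51 E=45] open={}

Answer: A: 26
B: 44
C: 52
D: 51
E: 45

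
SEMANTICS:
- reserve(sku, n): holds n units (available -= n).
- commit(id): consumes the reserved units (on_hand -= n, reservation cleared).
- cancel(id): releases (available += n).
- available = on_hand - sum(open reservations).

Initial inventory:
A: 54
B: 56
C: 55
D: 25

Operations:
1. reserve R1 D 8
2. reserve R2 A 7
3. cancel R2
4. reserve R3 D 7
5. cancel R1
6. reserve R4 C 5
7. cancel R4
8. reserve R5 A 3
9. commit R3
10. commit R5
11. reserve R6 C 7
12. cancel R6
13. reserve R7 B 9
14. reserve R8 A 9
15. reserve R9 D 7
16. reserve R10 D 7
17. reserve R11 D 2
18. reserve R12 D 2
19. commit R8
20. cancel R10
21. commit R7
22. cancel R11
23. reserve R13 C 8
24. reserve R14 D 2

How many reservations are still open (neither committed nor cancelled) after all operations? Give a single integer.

Answer: 4

Derivation:
Step 1: reserve R1 D 8 -> on_hand[A=54 B=56 C=55 D=25] avail[A=54 B=56 C=55 D=17] open={R1}
Step 2: reserve R2 A 7 -> on_hand[A=54 B=56 C=55 D=25] avail[A=47 B=56 C=55 D=17] open={R1,R2}
Step 3: cancel R2 -> on_hand[A=54 B=56 C=55 D=25] avail[A=54 B=56 C=55 D=17] open={R1}
Step 4: reserve R3 D 7 -> on_hand[A=54 B=56 C=55 D=25] avail[A=54 B=56 C=55 D=10] open={R1,R3}
Step 5: cancel R1 -> on_hand[A=54 B=56 C=55 D=25] avail[A=54 B=56 C=55 D=18] open={R3}
Step 6: reserve R4 C 5 -> on_hand[A=54 B=56 C=55 D=25] avail[A=54 B=56 C=50 D=18] open={R3,R4}
Step 7: cancel R4 -> on_hand[A=54 B=56 C=55 D=25] avail[A=54 B=56 C=55 D=18] open={R3}
Step 8: reserve R5 A 3 -> on_hand[A=54 B=56 C=55 D=25] avail[A=51 B=56 C=55 D=18] open={R3,R5}
Step 9: commit R3 -> on_hand[A=54 B=56 C=55 D=18] avail[A=51 B=56 C=55 D=18] open={R5}
Step 10: commit R5 -> on_hand[A=51 B=56 C=55 D=18] avail[A=51 B=56 C=55 D=18] open={}
Step 11: reserve R6 C 7 -> on_hand[A=51 B=56 C=55 D=18] avail[A=51 B=56 C=48 D=18] open={R6}
Step 12: cancel R6 -> on_hand[A=51 B=56 C=55 D=18] avail[A=51 B=56 C=55 D=18] open={}
Step 13: reserve R7 B 9 -> on_hand[A=51 B=56 C=55 D=18] avail[A=51 B=47 C=55 D=18] open={R7}
Step 14: reserve R8 A 9 -> on_hand[A=51 B=56 C=55 D=18] avail[A=42 B=47 C=55 D=18] open={R7,R8}
Step 15: reserve R9 D 7 -> on_hand[A=51 B=56 C=55 D=18] avail[A=42 B=47 C=55 D=11] open={R7,R8,R9}
Step 16: reserve R10 D 7 -> on_hand[A=51 B=56 C=55 D=18] avail[A=42 B=47 C=55 D=4] open={R10,R7,R8,R9}
Step 17: reserve R11 D 2 -> on_hand[A=51 B=56 C=55 D=18] avail[A=42 B=47 C=55 D=2] open={R10,R11,R7,R8,R9}
Step 18: reserve R12 D 2 -> on_hand[A=51 B=56 C=55 D=18] avail[A=42 B=47 C=55 D=0] open={R10,R11,R12,R7,R8,R9}
Step 19: commit R8 -> on_hand[A=42 B=56 C=55 D=18] avail[A=42 B=47 C=55 D=0] open={R10,R11,R12,R7,R9}
Step 20: cancel R10 -> on_hand[A=42 B=56 C=55 D=18] avail[A=42 B=47 C=55 D=7] open={R11,R12,R7,R9}
Step 21: commit R7 -> on_hand[A=42 B=47 C=55 D=18] avail[A=42 B=47 C=55 D=7] open={R11,R12,R9}
Step 22: cancel R11 -> on_hand[A=42 B=47 C=55 D=18] avail[A=42 B=47 C=55 D=9] open={R12,R9}
Step 23: reserve R13 C 8 -> on_hand[A=42 B=47 C=55 D=18] avail[A=42 B=47 C=47 D=9] open={R12,R13,R9}
Step 24: reserve R14 D 2 -> on_hand[A=42 B=47 C=55 D=18] avail[A=42 B=47 C=47 D=7] open={R12,R13,R14,R9}
Open reservations: ['R12', 'R13', 'R14', 'R9'] -> 4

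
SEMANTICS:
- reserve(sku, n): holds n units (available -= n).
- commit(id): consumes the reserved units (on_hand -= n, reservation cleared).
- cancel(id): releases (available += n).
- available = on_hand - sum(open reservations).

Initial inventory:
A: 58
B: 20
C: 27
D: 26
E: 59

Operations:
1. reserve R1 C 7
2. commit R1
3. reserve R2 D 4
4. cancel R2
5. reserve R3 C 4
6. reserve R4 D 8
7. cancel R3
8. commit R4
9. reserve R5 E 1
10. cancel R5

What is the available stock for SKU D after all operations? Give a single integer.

Step 1: reserve R1 C 7 -> on_hand[A=58 B=20 C=27 D=26 E=59] avail[A=58 B=20 C=20 D=26 E=59] open={R1}
Step 2: commit R1 -> on_hand[A=58 B=20 C=20 D=26 E=59] avail[A=58 B=20 C=20 D=26 E=59] open={}
Step 3: reserve R2 D 4 -> on_hand[A=58 B=20 C=20 D=26 E=59] avail[A=58 B=20 C=20 D=22 E=59] open={R2}
Step 4: cancel R2 -> on_hand[A=58 B=20 C=20 D=26 E=59] avail[A=58 B=20 C=20 D=26 E=59] open={}
Step 5: reserve R3 C 4 -> on_hand[A=58 B=20 C=20 D=26 E=59] avail[A=58 B=20 C=16 D=26 E=59] open={R3}
Step 6: reserve R4 D 8 -> on_hand[A=58 B=20 C=20 D=26 E=59] avail[A=58 B=20 C=16 D=18 E=59] open={R3,R4}
Step 7: cancel R3 -> on_hand[A=58 B=20 C=20 D=26 E=59] avail[A=58 B=20 C=20 D=18 E=59] open={R4}
Step 8: commit R4 -> on_hand[A=58 B=20 C=20 D=18 E=59] avail[A=58 B=20 C=20 D=18 E=59] open={}
Step 9: reserve R5 E 1 -> on_hand[A=58 B=20 C=20 D=18 E=59] avail[A=58 B=20 C=20 D=18 E=58] open={R5}
Step 10: cancel R5 -> on_hand[A=58 B=20 C=20 D=18 E=59] avail[A=58 B=20 C=20 D=18 E=59] open={}
Final available[D] = 18

Answer: 18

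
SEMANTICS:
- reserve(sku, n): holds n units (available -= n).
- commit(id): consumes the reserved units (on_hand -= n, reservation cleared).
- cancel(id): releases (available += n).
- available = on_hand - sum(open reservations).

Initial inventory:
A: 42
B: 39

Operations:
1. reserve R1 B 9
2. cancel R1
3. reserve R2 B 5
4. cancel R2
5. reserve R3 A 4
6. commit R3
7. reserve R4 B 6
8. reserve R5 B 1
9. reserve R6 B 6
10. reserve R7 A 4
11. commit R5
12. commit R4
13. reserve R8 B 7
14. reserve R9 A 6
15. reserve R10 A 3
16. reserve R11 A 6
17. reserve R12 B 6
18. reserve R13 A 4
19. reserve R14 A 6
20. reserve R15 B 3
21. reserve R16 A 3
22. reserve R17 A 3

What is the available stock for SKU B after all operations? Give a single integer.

Answer: 10

Derivation:
Step 1: reserve R1 B 9 -> on_hand[A=42 B=39] avail[A=42 B=30] open={R1}
Step 2: cancel R1 -> on_hand[A=42 B=39] avail[A=42 B=39] open={}
Step 3: reserve R2 B 5 -> on_hand[A=42 B=39] avail[A=42 B=34] open={R2}
Step 4: cancel R2 -> on_hand[A=42 B=39] avail[A=42 B=39] open={}
Step 5: reserve R3 A 4 -> on_hand[A=42 B=39] avail[A=38 B=39] open={R3}
Step 6: commit R3 -> on_hand[A=38 B=39] avail[A=38 B=39] open={}
Step 7: reserve R4 B 6 -> on_hand[A=38 B=39] avail[A=38 B=33] open={R4}
Step 8: reserve R5 B 1 -> on_hand[A=38 B=39] avail[A=38 B=32] open={R4,R5}
Step 9: reserve R6 B 6 -> on_hand[A=38 B=39] avail[A=38 B=26] open={R4,R5,R6}
Step 10: reserve R7 A 4 -> on_hand[A=38 B=39] avail[A=34 B=26] open={R4,R5,R6,R7}
Step 11: commit R5 -> on_hand[A=38 B=38] avail[A=34 B=26] open={R4,R6,R7}
Step 12: commit R4 -> on_hand[A=38 B=32] avail[A=34 B=26] open={R6,R7}
Step 13: reserve R8 B 7 -> on_hand[A=38 B=32] avail[A=34 B=19] open={R6,R7,R8}
Step 14: reserve R9 A 6 -> on_hand[A=38 B=32] avail[A=28 B=19] open={R6,R7,R8,R9}
Step 15: reserve R10 A 3 -> on_hand[A=38 B=32] avail[A=25 B=19] open={R10,R6,R7,R8,R9}
Step 16: reserve R11 A 6 -> on_hand[A=38 B=32] avail[A=19 B=19] open={R10,R11,R6,R7,R8,R9}
Step 17: reserve R12 B 6 -> on_hand[A=38 B=32] avail[A=19 B=13] open={R10,R11,R12,R6,R7,R8,R9}
Step 18: reserve R13 A 4 -> on_hand[A=38 B=32] avail[A=15 B=13] open={R10,R11,R12,R13,R6,R7,R8,R9}
Step 19: reserve R14 A 6 -> on_hand[A=38 B=32] avail[A=9 B=13] open={R10,R11,R12,R13,R14,R6,R7,R8,R9}
Step 20: reserve R15 B 3 -> on_hand[A=38 B=32] avail[A=9 B=10] open={R10,R11,R12,R13,R14,R15,R6,R7,R8,R9}
Step 21: reserve R16 A 3 -> on_hand[A=38 B=32] avail[A=6 B=10] open={R10,R11,R12,R13,R14,R15,R16,R6,R7,R8,R9}
Step 22: reserve R17 A 3 -> on_hand[A=38 B=32] avail[A=3 B=10] open={R10,R11,R12,R13,R14,R15,R16,R17,R6,R7,R8,R9}
Final available[B] = 10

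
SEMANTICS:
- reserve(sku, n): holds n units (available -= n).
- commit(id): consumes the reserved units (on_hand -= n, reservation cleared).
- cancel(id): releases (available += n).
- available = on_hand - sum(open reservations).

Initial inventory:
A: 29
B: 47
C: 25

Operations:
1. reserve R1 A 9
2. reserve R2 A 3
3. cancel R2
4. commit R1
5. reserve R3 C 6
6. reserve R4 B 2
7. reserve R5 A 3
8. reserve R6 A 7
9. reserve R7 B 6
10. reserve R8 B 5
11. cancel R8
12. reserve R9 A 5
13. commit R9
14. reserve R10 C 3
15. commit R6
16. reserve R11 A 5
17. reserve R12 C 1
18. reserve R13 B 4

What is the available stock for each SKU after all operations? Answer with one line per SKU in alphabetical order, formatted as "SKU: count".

Step 1: reserve R1 A 9 -> on_hand[A=29 B=47 C=25] avail[A=20 B=47 C=25] open={R1}
Step 2: reserve R2 A 3 -> on_hand[A=29 B=47 C=25] avail[A=17 B=47 C=25] open={R1,R2}
Step 3: cancel R2 -> on_hand[A=29 B=47 C=25] avail[A=20 B=47 C=25] open={R1}
Step 4: commit R1 -> on_hand[A=20 B=47 C=25] avail[A=20 B=47 C=25] open={}
Step 5: reserve R3 C 6 -> on_hand[A=20 B=47 C=25] avail[A=20 B=47 C=19] open={R3}
Step 6: reserve R4 B 2 -> on_hand[A=20 B=47 C=25] avail[A=20 B=45 C=19] open={R3,R4}
Step 7: reserve R5 A 3 -> on_hand[A=20 B=47 C=25] avail[A=17 B=45 C=19] open={R3,R4,R5}
Step 8: reserve R6 A 7 -> on_hand[A=20 B=47 C=25] avail[A=10 B=45 C=19] open={R3,R4,R5,R6}
Step 9: reserve R7 B 6 -> on_hand[A=20 B=47 C=25] avail[A=10 B=39 C=19] open={R3,R4,R5,R6,R7}
Step 10: reserve R8 B 5 -> on_hand[A=20 B=47 C=25] avail[A=10 B=34 C=19] open={R3,R4,R5,R6,R7,R8}
Step 11: cancel R8 -> on_hand[A=20 B=47 C=25] avail[A=10 B=39 C=19] open={R3,R4,R5,R6,R7}
Step 12: reserve R9 A 5 -> on_hand[A=20 B=47 C=25] avail[A=5 B=39 C=19] open={R3,R4,R5,R6,R7,R9}
Step 13: commit R9 -> on_hand[A=15 B=47 C=25] avail[A=5 B=39 C=19] open={R3,R4,R5,R6,R7}
Step 14: reserve R10 C 3 -> on_hand[A=15 B=47 C=25] avail[A=5 B=39 C=16] open={R10,R3,R4,R5,R6,R7}
Step 15: commit R6 -> on_hand[A=8 B=47 C=25] avail[A=5 B=39 C=16] open={R10,R3,R4,R5,R7}
Step 16: reserve R11 A 5 -> on_hand[A=8 B=47 C=25] avail[A=0 B=39 C=16] open={R10,R11,R3,R4,R5,R7}
Step 17: reserve R12 C 1 -> on_hand[A=8 B=47 C=25] avail[A=0 B=39 C=15] open={R10,R11,R12,R3,R4,R5,R7}
Step 18: reserve R13 B 4 -> on_hand[A=8 B=47 C=25] avail[A=0 B=35 C=15] open={R10,R11,R12,R13,R3,R4,R5,R7}

Answer: A: 0
B: 35
C: 15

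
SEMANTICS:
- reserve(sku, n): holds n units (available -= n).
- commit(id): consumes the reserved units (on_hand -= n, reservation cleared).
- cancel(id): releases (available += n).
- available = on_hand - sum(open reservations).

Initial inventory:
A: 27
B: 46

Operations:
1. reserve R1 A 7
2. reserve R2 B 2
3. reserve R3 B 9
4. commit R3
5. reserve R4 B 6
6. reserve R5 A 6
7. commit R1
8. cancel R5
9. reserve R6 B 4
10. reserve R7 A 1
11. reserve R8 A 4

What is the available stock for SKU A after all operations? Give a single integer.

Answer: 15

Derivation:
Step 1: reserve R1 A 7 -> on_hand[A=27 B=46] avail[A=20 B=46] open={R1}
Step 2: reserve R2 B 2 -> on_hand[A=27 B=46] avail[A=20 B=44] open={R1,R2}
Step 3: reserve R3 B 9 -> on_hand[A=27 B=46] avail[A=20 B=35] open={R1,R2,R3}
Step 4: commit R3 -> on_hand[A=27 B=37] avail[A=20 B=35] open={R1,R2}
Step 5: reserve R4 B 6 -> on_hand[A=27 B=37] avail[A=20 B=29] open={R1,R2,R4}
Step 6: reserve R5 A 6 -> on_hand[A=27 B=37] avail[A=14 B=29] open={R1,R2,R4,R5}
Step 7: commit R1 -> on_hand[A=20 B=37] avail[A=14 B=29] open={R2,R4,R5}
Step 8: cancel R5 -> on_hand[A=20 B=37] avail[A=20 B=29] open={R2,R4}
Step 9: reserve R6 B 4 -> on_hand[A=20 B=37] avail[A=20 B=25] open={R2,R4,R6}
Step 10: reserve R7 A 1 -> on_hand[A=20 B=37] avail[A=19 B=25] open={R2,R4,R6,R7}
Step 11: reserve R8 A 4 -> on_hand[A=20 B=37] avail[A=15 B=25] open={R2,R4,R6,R7,R8}
Final available[A] = 15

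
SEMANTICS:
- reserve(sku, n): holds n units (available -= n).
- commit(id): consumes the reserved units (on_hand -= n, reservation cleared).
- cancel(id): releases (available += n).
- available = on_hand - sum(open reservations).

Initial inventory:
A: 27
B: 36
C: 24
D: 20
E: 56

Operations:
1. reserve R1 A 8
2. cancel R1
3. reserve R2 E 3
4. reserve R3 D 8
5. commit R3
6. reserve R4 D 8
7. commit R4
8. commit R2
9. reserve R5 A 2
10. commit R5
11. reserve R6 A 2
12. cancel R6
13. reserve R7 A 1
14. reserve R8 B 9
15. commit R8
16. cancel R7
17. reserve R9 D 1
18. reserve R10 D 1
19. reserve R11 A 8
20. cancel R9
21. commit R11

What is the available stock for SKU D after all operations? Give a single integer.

Step 1: reserve R1 A 8 -> on_hand[A=27 B=36 C=24 D=20 E=56] avail[A=19 B=36 C=24 D=20 E=56] open={R1}
Step 2: cancel R1 -> on_hand[A=27 B=36 C=24 D=20 E=56] avail[A=27 B=36 C=24 D=20 E=56] open={}
Step 3: reserve R2 E 3 -> on_hand[A=27 B=36 C=24 D=20 E=56] avail[A=27 B=36 C=24 D=20 E=53] open={R2}
Step 4: reserve R3 D 8 -> on_hand[A=27 B=36 C=24 D=20 E=56] avail[A=27 B=36 C=24 D=12 E=53] open={R2,R3}
Step 5: commit R3 -> on_hand[A=27 B=36 C=24 D=12 E=56] avail[A=27 B=36 C=24 D=12 E=53] open={R2}
Step 6: reserve R4 D 8 -> on_hand[A=27 B=36 C=24 D=12 E=56] avail[A=27 B=36 C=24 D=4 E=53] open={R2,R4}
Step 7: commit R4 -> on_hand[A=27 B=36 C=24 D=4 E=56] avail[A=27 B=36 C=24 D=4 E=53] open={R2}
Step 8: commit R2 -> on_hand[A=27 B=36 C=24 D=4 E=53] avail[A=27 B=36 C=24 D=4 E=53] open={}
Step 9: reserve R5 A 2 -> on_hand[A=27 B=36 C=24 D=4 E=53] avail[A=25 B=36 C=24 D=4 E=53] open={R5}
Step 10: commit R5 -> on_hand[A=25 B=36 C=24 D=4 E=53] avail[A=25 B=36 C=24 D=4 E=53] open={}
Step 11: reserve R6 A 2 -> on_hand[A=25 B=36 C=24 D=4 E=53] avail[A=23 B=36 C=24 D=4 E=53] open={R6}
Step 12: cancel R6 -> on_hand[A=25 B=36 C=24 D=4 E=53] avail[A=25 B=36 C=24 D=4 E=53] open={}
Step 13: reserve R7 A 1 -> on_hand[A=25 B=36 C=24 D=4 E=53] avail[A=24 B=36 C=24 D=4 E=53] open={R7}
Step 14: reserve R8 B 9 -> on_hand[A=25 B=36 C=24 D=4 E=53] avail[A=24 B=27 C=24 D=4 E=53] open={R7,R8}
Step 15: commit R8 -> on_hand[A=25 B=27 C=24 D=4 E=53] avail[A=24 B=27 C=24 D=4 E=53] open={R7}
Step 16: cancel R7 -> on_hand[A=25 B=27 C=24 D=4 E=53] avail[A=25 B=27 C=24 D=4 E=53] open={}
Step 17: reserve R9 D 1 -> on_hand[A=25 B=27 C=24 D=4 E=53] avail[A=25 B=27 C=24 D=3 E=53] open={R9}
Step 18: reserve R10 D 1 -> on_hand[A=25 B=27 C=24 D=4 E=53] avail[A=25 B=27 C=24 D=2 E=53] open={R10,R9}
Step 19: reserve R11 A 8 -> on_hand[A=25 B=27 C=24 D=4 E=53] avail[A=17 B=27 C=24 D=2 E=53] open={R10,R11,R9}
Step 20: cancel R9 -> on_hand[A=25 B=27 C=24 D=4 E=53] avail[A=17 B=27 C=24 D=3 E=53] open={R10,R11}
Step 21: commit R11 -> on_hand[A=17 B=27 C=24 D=4 E=53] avail[A=17 B=27 C=24 D=3 E=53] open={R10}
Final available[D] = 3

Answer: 3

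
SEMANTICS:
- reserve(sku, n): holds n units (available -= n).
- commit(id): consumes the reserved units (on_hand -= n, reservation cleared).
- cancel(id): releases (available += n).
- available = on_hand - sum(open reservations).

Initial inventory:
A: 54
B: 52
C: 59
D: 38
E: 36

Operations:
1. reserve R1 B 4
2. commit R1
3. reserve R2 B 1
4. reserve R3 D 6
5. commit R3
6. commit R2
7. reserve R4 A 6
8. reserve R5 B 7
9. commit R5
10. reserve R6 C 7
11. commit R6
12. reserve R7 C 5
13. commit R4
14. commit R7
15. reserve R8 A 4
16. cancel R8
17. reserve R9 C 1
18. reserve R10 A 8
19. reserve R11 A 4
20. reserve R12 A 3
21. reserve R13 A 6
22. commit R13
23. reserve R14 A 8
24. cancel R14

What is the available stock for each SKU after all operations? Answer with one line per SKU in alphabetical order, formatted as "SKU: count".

Answer: A: 27
B: 40
C: 46
D: 32
E: 36

Derivation:
Step 1: reserve R1 B 4 -> on_hand[A=54 B=52 C=59 D=38 E=36] avail[A=54 B=48 C=59 D=38 E=36] open={R1}
Step 2: commit R1 -> on_hand[A=54 B=48 C=59 D=38 E=36] avail[A=54 B=48 C=59 D=38 E=36] open={}
Step 3: reserve R2 B 1 -> on_hand[A=54 B=48 C=59 D=38 E=36] avail[A=54 B=47 C=59 D=38 E=36] open={R2}
Step 4: reserve R3 D 6 -> on_hand[A=54 B=48 C=59 D=38 E=36] avail[A=54 B=47 C=59 D=32 E=36] open={R2,R3}
Step 5: commit R3 -> on_hand[A=54 B=48 C=59 D=32 E=36] avail[A=54 B=47 C=59 D=32 E=36] open={R2}
Step 6: commit R2 -> on_hand[A=54 B=47 C=59 D=32 E=36] avail[A=54 B=47 C=59 D=32 E=36] open={}
Step 7: reserve R4 A 6 -> on_hand[A=54 B=47 C=59 D=32 E=36] avail[A=48 B=47 C=59 D=32 E=36] open={R4}
Step 8: reserve R5 B 7 -> on_hand[A=54 B=47 C=59 D=32 E=36] avail[A=48 B=40 C=59 D=32 E=36] open={R4,R5}
Step 9: commit R5 -> on_hand[A=54 B=40 C=59 D=32 E=36] avail[A=48 B=40 C=59 D=32 E=36] open={R4}
Step 10: reserve R6 C 7 -> on_hand[A=54 B=40 C=59 D=32 E=36] avail[A=48 B=40 C=52 D=32 E=36] open={R4,R6}
Step 11: commit R6 -> on_hand[A=54 B=40 C=52 D=32 E=36] avail[A=48 B=40 C=52 D=32 E=36] open={R4}
Step 12: reserve R7 C 5 -> on_hand[A=54 B=40 C=52 D=32 E=36] avail[A=48 B=40 C=47 D=32 E=36] open={R4,R7}
Step 13: commit R4 -> on_hand[A=48 B=40 C=52 D=32 E=36] avail[A=48 B=40 C=47 D=32 E=36] open={R7}
Step 14: commit R7 -> on_hand[A=48 B=40 C=47 D=32 E=36] avail[A=48 B=40 C=47 D=32 E=36] open={}
Step 15: reserve R8 A 4 -> on_hand[A=48 B=40 C=47 D=32 E=36] avail[A=44 B=40 C=47 D=32 E=36] open={R8}
Step 16: cancel R8 -> on_hand[A=48 B=40 C=47 D=32 E=36] avail[A=48 B=40 C=47 D=32 E=36] open={}
Step 17: reserve R9 C 1 -> on_hand[A=48 B=40 C=47 D=32 E=36] avail[A=48 B=40 C=46 D=32 E=36] open={R9}
Step 18: reserve R10 A 8 -> on_hand[A=48 B=40 C=47 D=32 E=36] avail[A=40 B=40 C=46 D=32 E=36] open={R10,R9}
Step 19: reserve R11 A 4 -> on_hand[A=48 B=40 C=47 D=32 E=36] avail[A=36 B=40 C=46 D=32 E=36] open={R10,R11,R9}
Step 20: reserve R12 A 3 -> on_hand[A=48 B=40 C=47 D=32 E=36] avail[A=33 B=40 C=46 D=32 E=36] open={R10,R11,R12,R9}
Step 21: reserve R13 A 6 -> on_hand[A=48 B=40 C=47 D=32 E=36] avail[A=27 B=40 C=46 D=32 E=36] open={R10,R11,R12,R13,R9}
Step 22: commit R13 -> on_hand[A=42 B=40 C=47 D=32 E=36] avail[A=27 B=40 C=46 D=32 E=36] open={R10,R11,R12,R9}
Step 23: reserve R14 A 8 -> on_hand[A=42 B=40 C=47 D=32 E=36] avail[A=19 B=40 C=46 D=32 E=36] open={R10,R11,R12,R14,R9}
Step 24: cancel R14 -> on_hand[A=42 B=40 C=47 D=32 E=36] avail[A=27 B=40 C=46 D=32 E=36] open={R10,R11,R12,R9}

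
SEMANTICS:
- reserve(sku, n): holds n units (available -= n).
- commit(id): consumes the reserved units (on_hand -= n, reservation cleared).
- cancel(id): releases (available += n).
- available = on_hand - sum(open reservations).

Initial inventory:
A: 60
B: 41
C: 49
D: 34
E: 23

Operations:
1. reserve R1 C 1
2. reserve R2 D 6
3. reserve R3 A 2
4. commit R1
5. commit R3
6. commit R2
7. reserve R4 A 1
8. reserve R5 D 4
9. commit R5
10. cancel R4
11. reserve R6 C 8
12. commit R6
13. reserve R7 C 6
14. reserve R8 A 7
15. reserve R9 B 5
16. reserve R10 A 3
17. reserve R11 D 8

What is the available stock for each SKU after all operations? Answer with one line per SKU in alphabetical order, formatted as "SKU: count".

Step 1: reserve R1 C 1 -> on_hand[A=60 B=41 C=49 D=34 E=23] avail[A=60 B=41 C=48 D=34 E=23] open={R1}
Step 2: reserve R2 D 6 -> on_hand[A=60 B=41 C=49 D=34 E=23] avail[A=60 B=41 C=48 D=28 E=23] open={R1,R2}
Step 3: reserve R3 A 2 -> on_hand[A=60 B=41 C=49 D=34 E=23] avail[A=58 B=41 C=48 D=28 E=23] open={R1,R2,R3}
Step 4: commit R1 -> on_hand[A=60 B=41 C=48 D=34 E=23] avail[A=58 B=41 C=48 D=28 E=23] open={R2,R3}
Step 5: commit R3 -> on_hand[A=58 B=41 C=48 D=34 E=23] avail[A=58 B=41 C=48 D=28 E=23] open={R2}
Step 6: commit R2 -> on_hand[A=58 B=41 C=48 D=28 E=23] avail[A=58 B=41 C=48 D=28 E=23] open={}
Step 7: reserve R4 A 1 -> on_hand[A=58 B=41 C=48 D=28 E=23] avail[A=57 B=41 C=48 D=28 E=23] open={R4}
Step 8: reserve R5 D 4 -> on_hand[A=58 B=41 C=48 D=28 E=23] avail[A=57 B=41 C=48 D=24 E=23] open={R4,R5}
Step 9: commit R5 -> on_hand[A=58 B=41 C=48 D=24 E=23] avail[A=57 B=41 C=48 D=24 E=23] open={R4}
Step 10: cancel R4 -> on_hand[A=58 B=41 C=48 D=24 E=23] avail[A=58 B=41 C=48 D=24 E=23] open={}
Step 11: reserve R6 C 8 -> on_hand[A=58 B=41 C=48 D=24 E=23] avail[A=58 B=41 C=40 D=24 E=23] open={R6}
Step 12: commit R6 -> on_hand[A=58 B=41 C=40 D=24 E=23] avail[A=58 B=41 C=40 D=24 E=23] open={}
Step 13: reserve R7 C 6 -> on_hand[A=58 B=41 C=40 D=24 E=23] avail[A=58 B=41 C=34 D=24 E=23] open={R7}
Step 14: reserve R8 A 7 -> on_hand[A=58 B=41 C=40 D=24 E=23] avail[A=51 B=41 C=34 D=24 E=23] open={R7,R8}
Step 15: reserve R9 B 5 -> on_hand[A=58 B=41 C=40 D=24 E=23] avail[A=51 B=36 C=34 D=24 E=23] open={R7,R8,R9}
Step 16: reserve R10 A 3 -> on_hand[A=58 B=41 C=40 D=24 E=23] avail[A=48 B=36 C=34 D=24 E=23] open={R10,R7,R8,R9}
Step 17: reserve R11 D 8 -> on_hand[A=58 B=41 C=40 D=24 E=23] avail[A=48 B=36 C=34 D=16 E=23] open={R10,R11,R7,R8,R9}

Answer: A: 48
B: 36
C: 34
D: 16
E: 23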